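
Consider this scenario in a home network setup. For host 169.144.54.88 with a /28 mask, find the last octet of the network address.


Given: IP = 169.144.54.88, prefix = /28
Subnet mask = 255.255.255.240
Last octet of IP: 88
Last octet of mask: 240
Network last octet = 88 AND 240 = 80

80


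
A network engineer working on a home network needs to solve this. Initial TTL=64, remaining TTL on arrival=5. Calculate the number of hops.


Given: initial TTL = 64, received TTL = 5
Hops = initial TTL - received TTL
Hops = 64 - 5 = 59

59


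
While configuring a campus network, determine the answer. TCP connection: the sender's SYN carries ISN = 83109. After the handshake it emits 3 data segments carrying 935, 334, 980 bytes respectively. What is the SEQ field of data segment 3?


The SYN occupies sequence number ISN = 83109, so the first data byte is ISN + 1 = 83110.
SEQ of data segment i = (ISN + 1) + sum of payload sizes of segments 1..i-1.
Segment 1: SEQ = 83110, payload = 935 bytes
Segment 2: SEQ = 84045, payload = 334 bytes
Segment 3: SEQ = 84379, payload = 980 bytes
SEQ of segment 3 = 83110 + 935 + 334 = 84379

84379


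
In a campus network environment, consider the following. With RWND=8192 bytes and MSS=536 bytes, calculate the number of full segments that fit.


Given: RWND = 8192 bytes, MSS = 536 bytes
Full segments = floor(RWND / MSS)
Full segments = floor(8192 / 536)
Full segments = floor(15.2836) = 15

15


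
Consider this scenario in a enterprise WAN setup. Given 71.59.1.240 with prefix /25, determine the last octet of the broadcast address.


Given: IP = 71.59.1.240, prefix = /25
Host bits = 32 - 25 = 7
Network last octet = 240 AND mask = 128
Host part size = 2^7 - 1 = 127
Broadcast last octet = 128 OR 127 = 255

255


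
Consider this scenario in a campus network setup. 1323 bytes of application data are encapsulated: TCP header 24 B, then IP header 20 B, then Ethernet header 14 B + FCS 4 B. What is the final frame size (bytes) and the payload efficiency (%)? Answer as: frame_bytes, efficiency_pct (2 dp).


TCP segment = 1323 + 24 = 1347 B
IP packet = 1347 + 20 = 1367 B
Ethernet frame = 1367 + 14 + 4 = 1385 B
Efficiency = app / frame = 1323 / 1385 = 0.955235 = 95.5235% -> 95.52% (2 dp)

1385, 95.52


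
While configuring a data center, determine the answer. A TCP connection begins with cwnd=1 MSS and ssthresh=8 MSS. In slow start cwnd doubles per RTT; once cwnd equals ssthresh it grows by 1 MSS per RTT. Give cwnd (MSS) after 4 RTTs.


RTT 0: cwnd = 1 MSS (initial)
RTT 1: cwnd = 2 MSS (slow start, doubled)
RTT 2: cwnd = 4 MSS (slow start, doubled)
RTT 3: cwnd = 8 MSS (slow start, doubled)
RTT 4: cwnd = 9 MSS (congestion avoidance, +1)

9


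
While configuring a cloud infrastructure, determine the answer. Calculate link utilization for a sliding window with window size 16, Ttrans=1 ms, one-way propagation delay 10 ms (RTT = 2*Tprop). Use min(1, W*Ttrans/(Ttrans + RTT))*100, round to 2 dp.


Given: W = 16, Ttrans = 1 ms, RTT = 20 ms (= 2 * Tprop, Tprop = 10 ms)
Cycle time = Ttrans + RTT = 1 + 20 = 21 ms (first packet sent until its ACK returns)
W * Ttrans = 16 * 1 = 16 ms of sending per cycle
W * Ttrans / (Ttrans + RTT) = 16 / 21 = 0.761905
U = min(1, 0.761905) = 0.761905
U% = 76.19%

76.19


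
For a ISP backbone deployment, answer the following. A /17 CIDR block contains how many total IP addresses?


Given: CIDR prefix /17
Host bits = 32 - 17 = 15
Total addresses = 2^15 = 32768

32768


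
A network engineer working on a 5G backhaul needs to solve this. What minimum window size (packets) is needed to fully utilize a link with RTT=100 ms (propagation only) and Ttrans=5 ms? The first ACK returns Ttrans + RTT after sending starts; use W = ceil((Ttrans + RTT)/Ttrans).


Given: Ttrans = 5 ms, RTT = 100 ms (= 2 * Tprop, Tprop = 50 ms)
Time until first ACK returns = Ttrans + RTT = 5 + 100 = 105 ms
Need W * Ttrans >= Ttrans + RTT  ->  W >= (Ttrans + RTT) / Ttrans
(Ttrans + RTT) / Ttrans = 105 / 5 = 21
W_min = ceil(21) = 21

21


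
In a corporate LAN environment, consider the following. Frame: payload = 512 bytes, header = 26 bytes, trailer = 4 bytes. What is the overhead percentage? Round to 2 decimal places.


Given: payload = 512 B, header = 26 B, trailer = 4 B
Overhead bytes = header + trailer = 26 + 4 = 30
Total frame = payload + overhead = 512 + 30 = 542
Overhead % = 30 / 542 * 100 = 5.5351% -> 5.54% (2 dp)

5.54


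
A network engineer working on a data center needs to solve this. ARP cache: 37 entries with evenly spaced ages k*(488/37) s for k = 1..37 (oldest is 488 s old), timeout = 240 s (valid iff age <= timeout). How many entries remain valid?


Ages are k * 488/37 s for k = 1..37 (spacing = 13.1892 s).
Entry k is valid iff k * 488/37 <= 240 iff k <= 37 * 240 / 488 = 18.1967
n_valid = floor(18.1967) = 18
(n_stale = 37 - 18 = 19)

18


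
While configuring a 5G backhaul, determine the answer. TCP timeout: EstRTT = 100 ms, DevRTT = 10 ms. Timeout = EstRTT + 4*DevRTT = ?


Given: EstRTT = 100 ms, DevRTT = 10 ms
Timeout = EstRTT + 4 * DevRTT
4 * DevRTT = 4 * 10 = 40
Timeout = 100 + 40 = 140 ms

140


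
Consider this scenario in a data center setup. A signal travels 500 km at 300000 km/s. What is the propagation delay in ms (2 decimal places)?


Given: distance = 500 km, speed = 300000 km/s
Delay = distance / speed = 500 / 300000 seconds
Delay in ms = 500 * 1000 / 300000
Delay = 1.6667 ms
Rounded to 2 dp = 1.67 ms

1.67


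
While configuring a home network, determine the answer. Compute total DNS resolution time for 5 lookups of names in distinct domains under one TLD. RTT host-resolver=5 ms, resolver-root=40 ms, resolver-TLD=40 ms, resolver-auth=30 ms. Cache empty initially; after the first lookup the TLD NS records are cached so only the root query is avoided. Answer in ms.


Lookup 1 (cold cache): local + root + TLD + auth = 5 + 40 + 40 + 30 = 115 ms
Lookups 2..5 (TLD NS cached -> skip root; new domain -> still ask TLD and auth): local + TLD + auth = 5 + 40 + 30 = 75 ms each
Remaining 4 lookups: 4 * 75 = 300 ms
Total = 115 + 300 = 415 ms

415


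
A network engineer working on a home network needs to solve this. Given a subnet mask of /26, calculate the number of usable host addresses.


Given: subnet mask /26
Host bits = 32 - 26 = 6
Total addresses = 2^6 = 64
Usable hosts = 64 - 2 (network + broadcast) = 62

62


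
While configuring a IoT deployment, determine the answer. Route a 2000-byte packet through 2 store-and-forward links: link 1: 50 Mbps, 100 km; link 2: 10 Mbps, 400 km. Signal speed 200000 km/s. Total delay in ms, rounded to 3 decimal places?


Packet = 2000 bytes = 16000 bits. Store-and-forward: sum (t_trans + t_prop) per link.
Link 1: t_trans = 16000/(50*10^6) s = 0.3200 ms; t_prop = 100/200000 s = 0.5000 ms; subtotal = 0.8200 ms
Link 2: t_trans = 16000/(10*10^6) s = 1.6000 ms; t_prop = 400/200000 s = 2.0000 ms; subtotal = 3.6000 ms
End-to-end = 0.8200 + 3.6000 = 4.4200 ms -> 4.420 ms (3 dp)

4.420


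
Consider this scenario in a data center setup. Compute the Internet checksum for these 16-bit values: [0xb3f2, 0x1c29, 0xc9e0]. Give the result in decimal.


Given words: [0xb3f2, 0x1c29, 0xc9e0]
Step 1: Sum all words
Raw sum = 46066 + 7209 + 51680 = 104955
Step 2: Fold carry: (39419 + 1) = 39420
One's complement = ~39420 & 0xFFFF = 26115

26115


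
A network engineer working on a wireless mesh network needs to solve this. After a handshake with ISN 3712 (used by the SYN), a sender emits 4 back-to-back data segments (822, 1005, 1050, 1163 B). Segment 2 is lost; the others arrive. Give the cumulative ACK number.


SYN uses sequence number 3712; first data byte = ISN + 1 = 3713.
Segment 1: SEQ = 3713, len = 822 B, covers [3713, 4534]
Segment 2: SEQ = 4535, len = 1005 B, covers [4535, 5539] [LOST]
Segment 3: SEQ = 5540, len = 1050 B, covers [5540, 6589]
Segment 4: SEQ = 6590, len = 1163 B, covers [6590, 7752]
In-order data received: bytes [3713, 4534] (segments 1..1).
Segment 2 missing -> gap begins at byte 4535; later segments buffered out of order.
Cumulative ACK = next expected in-order byte = 3713 + 822 = 4535

4535


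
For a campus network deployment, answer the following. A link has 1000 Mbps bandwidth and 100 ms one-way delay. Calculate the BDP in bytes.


Given: bandwidth = 1000 Mbps, delay = 100 ms
BDP in bits = 1000 * 10^6 * 100 / 1000
BDP in bits = 100000000
BDP in bytes = 100000000 / 8 = 12500000

12500000


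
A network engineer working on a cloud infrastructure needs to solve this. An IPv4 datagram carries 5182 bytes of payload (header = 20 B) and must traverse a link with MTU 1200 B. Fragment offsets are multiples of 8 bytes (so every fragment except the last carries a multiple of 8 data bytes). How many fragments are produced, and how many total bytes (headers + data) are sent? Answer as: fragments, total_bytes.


Max data per non-final fragment = floor((MTU - header)/8)*8 = floor((1200 - 20)/8)*8 = floor(1180/8)*8 = 1176 B
Final fragment needs no 8-byte alignment: it can carry up to MTU - header = 1180 B
Non-final fragments needed = ceil((payload - 1180) / 1176) = ceil(4002/1176) = ceil(3.4031) = 4
Number of fragments = 4 + 1 = 5
Fragment sizes (data): 4 * 1176 B + 478 B (last, 478 <= 1180 OK)
Total bytes sent = payload + n_frags * header = 5182 + 5*20 = 5182 + 100 = 5282 B

5, 5282


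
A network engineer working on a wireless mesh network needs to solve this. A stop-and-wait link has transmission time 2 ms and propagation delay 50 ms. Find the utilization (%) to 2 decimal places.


Given: Ttrans = 2 ms, Tprop = 50 ms
RTT = 2 * Tprop = 2 * 50 = 100 ms
U = Ttrans / (Ttrans + RTT)
U = 2 / (2 + 100)
U = 2 / 102 = 0.019608
U% = 1.96%

1.96


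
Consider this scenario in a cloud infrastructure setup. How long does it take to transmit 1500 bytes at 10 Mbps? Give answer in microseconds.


Given: packet = 1500 bytes, bandwidth = 10 Mbps
Packet in bits = 1500 * 8 = 12000 bits
Bandwidth = 10 * 10^6 = 10000000 bps
Time = 12000 / 10000000 seconds
Time in us = 12000 * 10^6 / 10000000 = 1200

1200


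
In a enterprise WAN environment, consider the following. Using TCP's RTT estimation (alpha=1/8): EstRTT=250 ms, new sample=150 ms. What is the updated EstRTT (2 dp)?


Given: EstRTT = 250 ms, SampleRTT = 150 ms, alpha = 1/8
New EstRTT = (1 - alpha) * EstRTT + alpha * SampleRTT
(7/8) * 250 = 218.75
(1/8) * 150 = 18.75
New EstRTT = 218.75 + 18.75 = 237.5 ms -> 237.50 ms (2 dp)

237.50


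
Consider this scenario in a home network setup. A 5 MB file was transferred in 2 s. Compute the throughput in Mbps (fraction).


Given: file = 5 MB, time = 2 s
File in Mb = 5 * 8 = 40 Mb
Throughput = 40 / 2 Mbps
Throughput = 20 Mbps

20


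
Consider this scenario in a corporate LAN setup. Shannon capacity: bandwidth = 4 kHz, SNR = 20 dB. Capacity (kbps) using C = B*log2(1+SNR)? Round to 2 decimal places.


Given: B = 4 kHz, SNR = 20 dB
SNR linear = 10^(20/10) = 100
1 + SNR = 101
log2(101) = 6.6582114828
C = 4 * 1000 * 6.6582114828 = 26632.8459 bps
C = 26.632846 kbps -> 26.63 kbps (2 dp)

26.63


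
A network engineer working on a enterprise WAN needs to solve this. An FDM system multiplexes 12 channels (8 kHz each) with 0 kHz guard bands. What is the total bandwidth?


Given: 12 channels, 8 kHz each, guard = 0 kHz
Channel bandwidth = 12 * 8 = 96 kHz
Guard bands = 11 gaps * 0 kHz = 0 kHz
Total = 96 + 0 = 96 kHz

96


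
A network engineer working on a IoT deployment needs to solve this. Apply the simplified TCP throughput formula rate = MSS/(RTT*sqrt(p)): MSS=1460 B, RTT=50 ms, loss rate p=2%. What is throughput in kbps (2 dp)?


Given: MSS = 1460 bytes, RTT = 50 ms, loss = 2%
RTT in seconds = 50 / 1000 = 0.05
Loss rate = 2% = 0.02
sqrt(loss) = sqrt(0.02) = 0.141421356237
Throughput (bytes/s) = 1460 / (0.05 * 0.141421356237) = 206475.1801
Throughput (kbps) = 206475.1801 * 8 / 1000 = 1651.801441 -> 1651.80 kbps (2 dp)

1651.80


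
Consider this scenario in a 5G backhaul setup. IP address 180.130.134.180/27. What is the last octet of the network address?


Given: IP = 180.130.134.180, prefix = /27
Subnet mask = 255.255.255.224
Last octet of IP: 180
Last octet of mask: 224
Network last octet = 180 AND 224 = 160

160


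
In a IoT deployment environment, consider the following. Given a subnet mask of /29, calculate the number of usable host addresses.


Given: subnet mask /29
Host bits = 32 - 29 = 3
Total addresses = 2^3 = 8
Usable hosts = 8 - 2 (network + broadcast) = 6

6


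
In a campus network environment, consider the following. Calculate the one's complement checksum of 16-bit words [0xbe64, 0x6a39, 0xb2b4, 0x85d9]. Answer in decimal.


Given words: [0xbe64, 0x6a39, 0xb2b4, 0x85d9]
Step 1: Sum all words
Raw sum = 48740 + 27193 + 45748 + 34265 = 155946
Step 2: Fold carry: (24874 + 2) = 24876
One's complement = ~24876 & 0xFFFF = 40659

40659


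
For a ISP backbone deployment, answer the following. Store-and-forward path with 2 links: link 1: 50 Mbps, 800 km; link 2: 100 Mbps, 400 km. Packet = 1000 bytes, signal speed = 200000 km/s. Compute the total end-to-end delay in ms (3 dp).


Packet = 1000 bytes = 8000 bits. Store-and-forward: sum (t_trans + t_prop) per link.
Link 1: t_trans = 8000/(50*10^6) s = 0.1600 ms; t_prop = 800/200000 s = 4.0000 ms; subtotal = 4.1600 ms
Link 2: t_trans = 8000/(100*10^6) s = 0.0800 ms; t_prop = 400/200000 s = 2.0000 ms; subtotal = 2.0800 ms
End-to-end = 4.1600 + 2.0800 = 6.2400 ms -> 6.240 ms (3 dp)

6.240


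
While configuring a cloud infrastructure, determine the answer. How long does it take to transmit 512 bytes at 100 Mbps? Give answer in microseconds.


Given: packet = 512 bytes, bandwidth = 100 Mbps
Packet in bits = 512 * 8 = 4096 bits
Bandwidth = 100 * 10^6 = 100000000 bps
Time = 4096 / 100000000 seconds
Time in us = 4096 * 10^6 / 100000000 = 40.96

40.96


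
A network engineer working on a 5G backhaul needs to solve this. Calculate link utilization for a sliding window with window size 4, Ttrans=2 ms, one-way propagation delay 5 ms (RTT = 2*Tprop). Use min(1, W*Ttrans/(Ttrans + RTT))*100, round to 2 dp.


Given: W = 4, Ttrans = 2 ms, RTT = 10 ms (= 2 * Tprop, Tprop = 5 ms)
Cycle time = Ttrans + RTT = 2 + 10 = 12 ms (first packet sent until its ACK returns)
W * Ttrans = 4 * 2 = 8 ms of sending per cycle
W * Ttrans / (Ttrans + RTT) = 8 / 12 = 0.666667
U = min(1, 0.666667) = 0.666667
U% = 66.67%

66.67


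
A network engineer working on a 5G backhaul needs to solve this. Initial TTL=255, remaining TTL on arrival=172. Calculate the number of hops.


Given: initial TTL = 255, received TTL = 172
Hops = initial TTL - received TTL
Hops = 255 - 172 = 83

83


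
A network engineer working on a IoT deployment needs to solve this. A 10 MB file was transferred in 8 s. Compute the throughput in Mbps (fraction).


Given: file = 10 MB, time = 8 s
File in Mb = 10 * 8 = 80 Mb
Throughput = 80 / 8 Mbps
Throughput = 10 Mbps

10


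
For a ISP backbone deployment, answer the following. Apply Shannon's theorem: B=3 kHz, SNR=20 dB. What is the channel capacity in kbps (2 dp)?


Given: B = 3 kHz, SNR = 20 dB
SNR linear = 10^(20/10) = 100
1 + SNR = 101
log2(101) = 6.6582114828
C = 3 * 1000 * 6.6582114828 = 19974.6344 bps
C = 19.974634 kbps -> 19.97 kbps (2 dp)

19.97


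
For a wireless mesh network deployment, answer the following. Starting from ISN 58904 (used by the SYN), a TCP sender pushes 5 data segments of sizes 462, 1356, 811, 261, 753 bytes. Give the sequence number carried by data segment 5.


The SYN occupies sequence number ISN = 58904, so the first data byte is ISN + 1 = 58905.
SEQ of data segment i = (ISN + 1) + sum of payload sizes of segments 1..i-1.
Segment 1: SEQ = 58905, payload = 462 bytes
Segment 2: SEQ = 59367, payload = 1356 bytes
Segment 3: SEQ = 60723, payload = 811 bytes
Segment 4: SEQ = 61534, payload = 261 bytes
Segment 5: SEQ = 61795, payload = 753 bytes
SEQ of segment 5 = 58905 + 462 + 1356 + 811 + 261 = 61795

61795


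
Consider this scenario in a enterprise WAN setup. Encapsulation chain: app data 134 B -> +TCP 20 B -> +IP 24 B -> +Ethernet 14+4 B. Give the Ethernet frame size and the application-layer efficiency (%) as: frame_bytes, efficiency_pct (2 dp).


TCP segment = 134 + 20 = 154 B
IP packet = 154 + 24 = 178 B
Ethernet frame = 178 + 14 + 4 = 196 B
Efficiency = app / frame = 134 / 196 = 0.683673 = 68.3673% -> 68.37% (2 dp)

196, 68.37


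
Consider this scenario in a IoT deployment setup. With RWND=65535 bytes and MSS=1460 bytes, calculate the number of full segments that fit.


Given: RWND = 65535 bytes, MSS = 1460 bytes
Full segments = floor(RWND / MSS)
Full segments = floor(65535 / 1460)
Full segments = floor(44.887) = 44

44


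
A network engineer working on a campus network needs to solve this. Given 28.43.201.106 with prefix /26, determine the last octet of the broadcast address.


Given: IP = 28.43.201.106, prefix = /26
Host bits = 32 - 26 = 6
Network last octet = 106 AND mask = 64
Host part size = 2^6 - 1 = 63
Broadcast last octet = 64 OR 63 = 127

127


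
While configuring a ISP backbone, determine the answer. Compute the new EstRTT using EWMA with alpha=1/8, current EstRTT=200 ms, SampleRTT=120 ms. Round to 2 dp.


Given: EstRTT = 200 ms, SampleRTT = 120 ms, alpha = 1/8
New EstRTT = (1 - alpha) * EstRTT + alpha * SampleRTT
(7/8) * 200 = 175
(1/8) * 120 = 15
New EstRTT = 175 + 15 = 190 ms -> 190.00 ms (2 dp)

190.00


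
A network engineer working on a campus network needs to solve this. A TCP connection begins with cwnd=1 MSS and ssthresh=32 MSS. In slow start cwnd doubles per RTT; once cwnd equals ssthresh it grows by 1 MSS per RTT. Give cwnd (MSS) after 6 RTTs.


RTT 0: cwnd = 1 MSS (initial)
RTT 1: cwnd = 2 MSS (slow start, doubled)
RTT 2: cwnd = 4 MSS (slow start, doubled)
RTT 3: cwnd = 8 MSS (slow start, doubled)
RTT 4: cwnd = 16 MSS (slow start, doubled)
RTT 5: cwnd = 32 MSS (slow start, doubled)
RTT 6: cwnd = 33 MSS (congestion avoidance, +1)

33


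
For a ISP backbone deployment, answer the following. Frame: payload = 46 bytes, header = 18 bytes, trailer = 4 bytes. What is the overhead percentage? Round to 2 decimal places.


Given: payload = 46 B, header = 18 B, trailer = 4 B
Overhead bytes = header + trailer = 18 + 4 = 22
Total frame = payload + overhead = 46 + 22 = 68
Overhead % = 22 / 68 * 100 = 32.3529% -> 32.35% (2 dp)

32.35


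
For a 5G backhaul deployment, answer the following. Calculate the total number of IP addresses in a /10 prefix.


Given: CIDR prefix /10
Host bits = 32 - 10 = 22
Total addresses = 2^22 = 4194304

4194304


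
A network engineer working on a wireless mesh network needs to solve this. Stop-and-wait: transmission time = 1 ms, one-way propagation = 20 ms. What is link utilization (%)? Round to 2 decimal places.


Given: Ttrans = 1 ms, Tprop = 20 ms
RTT = 2 * Tprop = 2 * 20 = 40 ms
U = Ttrans / (Ttrans + RTT)
U = 1 / (1 + 40)
U = 1 / 41 = 0.02439
U% = 2.44%

2.44


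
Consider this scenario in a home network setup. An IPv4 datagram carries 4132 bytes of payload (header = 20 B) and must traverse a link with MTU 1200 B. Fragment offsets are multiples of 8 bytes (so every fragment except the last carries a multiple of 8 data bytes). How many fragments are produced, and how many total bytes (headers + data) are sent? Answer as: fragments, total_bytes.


Max data per non-final fragment = floor((MTU - header)/8)*8 = floor((1200 - 20)/8)*8 = floor(1180/8)*8 = 1176 B
Final fragment needs no 8-byte alignment: it can carry up to MTU - header = 1180 B
Non-final fragments needed = ceil((payload - 1180) / 1176) = ceil(2952/1176) = ceil(2.5102) = 3
Number of fragments = 3 + 1 = 4
Fragment sizes (data): 3 * 1176 B + 604 B (last, 604 <= 1180 OK)
Total bytes sent = payload + n_frags * header = 4132 + 4*20 = 4132 + 80 = 4212 B

4, 4212


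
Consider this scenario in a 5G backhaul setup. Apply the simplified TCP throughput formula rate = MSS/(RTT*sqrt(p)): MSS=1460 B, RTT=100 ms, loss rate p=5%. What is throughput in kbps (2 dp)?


Given: MSS = 1460 bytes, RTT = 100 ms, loss = 5%
RTT in seconds = 100 / 1000 = 0.1
Loss rate = 5% = 0.05
sqrt(loss) = sqrt(0.05) = 0.223606797750
Throughput (bytes/s) = 1460 / (0.1 * 0.223606797750) = 65293.1849
Throughput (kbps) = 65293.1849 * 8 / 1000 = 522.345480 -> 522.35 kbps (2 dp)

522.35


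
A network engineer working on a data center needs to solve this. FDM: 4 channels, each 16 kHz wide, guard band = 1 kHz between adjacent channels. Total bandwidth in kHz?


Given: 4 channels, 16 kHz each, guard = 1 kHz
Channel bandwidth = 4 * 16 = 64 kHz
Guard bands = 3 gaps * 1 kHz = 3 kHz
Total = 64 + 3 = 67 kHz

67


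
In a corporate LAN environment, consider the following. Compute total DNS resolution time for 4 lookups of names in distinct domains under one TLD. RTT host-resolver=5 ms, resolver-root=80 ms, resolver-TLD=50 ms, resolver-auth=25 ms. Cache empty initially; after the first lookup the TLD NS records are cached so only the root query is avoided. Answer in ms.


Lookup 1 (cold cache): local + root + TLD + auth = 5 + 80 + 50 + 25 = 160 ms
Lookups 2..4 (TLD NS cached -> skip root; new domain -> still ask TLD and auth): local + TLD + auth = 5 + 50 + 25 = 80 ms each
Remaining 3 lookups: 3 * 80 = 240 ms
Total = 160 + 240 = 400 ms

400


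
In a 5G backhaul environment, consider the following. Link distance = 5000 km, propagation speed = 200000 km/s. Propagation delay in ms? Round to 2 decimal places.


Given: distance = 5000 km, speed = 200000 km/s
Delay = distance / speed = 5000 / 200000 seconds
Delay in ms = 5000 * 1000 / 200000
Delay = 25.0000 ms
Rounded to 2 dp = 25.00 ms

25.00


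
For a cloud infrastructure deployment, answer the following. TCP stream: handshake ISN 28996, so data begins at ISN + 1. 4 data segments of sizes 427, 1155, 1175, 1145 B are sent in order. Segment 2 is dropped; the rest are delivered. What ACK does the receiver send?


SYN uses sequence number 28996; first data byte = ISN + 1 = 28997.
Segment 1: SEQ = 28997, len = 427 B, covers [28997, 29423]
Segment 2: SEQ = 29424, len = 1155 B, covers [29424, 30578] [LOST]
Segment 3: SEQ = 30579, len = 1175 B, covers [30579, 31753]
Segment 4: SEQ = 31754, len = 1145 B, covers [31754, 32898]
In-order data received: bytes [28997, 29423] (segments 1..1).
Segment 2 missing -> gap begins at byte 29424; later segments buffered out of order.
Cumulative ACK = next expected in-order byte = 28997 + 427 = 29424

29424


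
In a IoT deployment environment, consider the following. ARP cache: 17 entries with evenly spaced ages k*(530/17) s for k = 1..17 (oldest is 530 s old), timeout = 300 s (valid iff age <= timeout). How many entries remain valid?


Ages are k * 530/17 s for k = 1..17 (spacing = 31.1765 s).
Entry k is valid iff k * 530/17 <= 300 iff k <= 17 * 300 / 530 = 9.6226
n_valid = floor(9.6226) = 9
(n_stale = 17 - 9 = 8)

9


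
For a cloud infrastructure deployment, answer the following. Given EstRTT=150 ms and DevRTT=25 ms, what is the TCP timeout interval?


Given: EstRTT = 150 ms, DevRTT = 25 ms
Timeout = EstRTT + 4 * DevRTT
4 * DevRTT = 4 * 25 = 100
Timeout = 150 + 100 = 250 ms

250


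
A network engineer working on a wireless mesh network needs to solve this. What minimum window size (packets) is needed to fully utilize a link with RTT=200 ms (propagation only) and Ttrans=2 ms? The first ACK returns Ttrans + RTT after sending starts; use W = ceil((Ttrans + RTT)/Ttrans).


Given: Ttrans = 2 ms, RTT = 200 ms (= 2 * Tprop, Tprop = 100 ms)
Time until first ACK returns = Ttrans + RTT = 2 + 200 = 202 ms
Need W * Ttrans >= Ttrans + RTT  ->  W >= (Ttrans + RTT) / Ttrans
(Ttrans + RTT) / Ttrans = 202 / 2 = 101
W_min = ceil(101) = 101

101


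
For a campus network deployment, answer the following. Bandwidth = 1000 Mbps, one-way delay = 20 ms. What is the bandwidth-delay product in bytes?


Given: bandwidth = 1000 Mbps, delay = 20 ms
BDP in bits = 1000 * 10^6 * 20 / 1000
BDP in bits = 20000000
BDP in bytes = 20000000 / 8 = 2500000

2500000


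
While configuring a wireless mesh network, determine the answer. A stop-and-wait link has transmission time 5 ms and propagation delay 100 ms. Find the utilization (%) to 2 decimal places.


Given: Ttrans = 5 ms, Tprop = 100 ms
RTT = 2 * Tprop = 2 * 100 = 200 ms
U = Ttrans / (Ttrans + RTT)
U = 5 / (5 + 200)
U = 5 / 205 = 0.02439
U% = 2.44%

2.44


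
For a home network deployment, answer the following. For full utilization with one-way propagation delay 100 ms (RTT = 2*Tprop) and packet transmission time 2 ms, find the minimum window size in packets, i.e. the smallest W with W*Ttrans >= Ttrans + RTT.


Given: Ttrans = 2 ms, RTT = 200 ms (= 2 * Tprop, Tprop = 100 ms)
Time until first ACK returns = Ttrans + RTT = 2 + 200 = 202 ms
Need W * Ttrans >= Ttrans + RTT  ->  W >= (Ttrans + RTT) / Ttrans
(Ttrans + RTT) / Ttrans = 202 / 2 = 101
W_min = ceil(101) = 101

101


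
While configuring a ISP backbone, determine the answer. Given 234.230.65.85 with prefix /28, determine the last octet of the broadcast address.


Given: IP = 234.230.65.85, prefix = /28
Host bits = 32 - 28 = 4
Network last octet = 85 AND mask = 80
Host part size = 2^4 - 1 = 15
Broadcast last octet = 80 OR 15 = 95

95


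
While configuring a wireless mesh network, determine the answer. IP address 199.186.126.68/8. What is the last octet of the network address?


Given: IP = 199.186.126.68, prefix = /8
Subnet mask = 255.0.0.0
Last octet of IP: 68
Last octet of mask: 0
Network last octet = 68 AND 0 = 0

0


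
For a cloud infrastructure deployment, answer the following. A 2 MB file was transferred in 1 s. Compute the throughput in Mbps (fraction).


Given: file = 2 MB, time = 1 s
File in Mb = 2 * 8 = 16 Mb
Throughput = 16 / 1 Mbps
Throughput = 16 Mbps

16


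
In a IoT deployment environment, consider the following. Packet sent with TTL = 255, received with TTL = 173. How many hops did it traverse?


Given: initial TTL = 255, received TTL = 173
Hops = initial TTL - received TTL
Hops = 255 - 173 = 82

82


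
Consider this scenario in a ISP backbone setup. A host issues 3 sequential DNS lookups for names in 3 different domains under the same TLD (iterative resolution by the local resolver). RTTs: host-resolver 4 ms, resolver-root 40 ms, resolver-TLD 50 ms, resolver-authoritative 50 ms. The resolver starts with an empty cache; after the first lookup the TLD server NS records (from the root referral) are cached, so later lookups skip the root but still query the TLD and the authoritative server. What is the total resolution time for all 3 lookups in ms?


Lookup 1 (cold cache): local + root + TLD + auth = 4 + 40 + 50 + 50 = 144 ms
Lookups 2..3 (TLD NS cached -> skip root; new domain -> still ask TLD and auth): local + TLD + auth = 4 + 50 + 50 = 104 ms each
Remaining 2 lookups: 2 * 104 = 208 ms
Total = 144 + 208 = 352 ms

352


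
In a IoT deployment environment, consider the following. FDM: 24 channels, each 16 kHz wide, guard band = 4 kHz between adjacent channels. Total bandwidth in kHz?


Given: 24 channels, 16 kHz each, guard = 4 kHz
Channel bandwidth = 24 * 16 = 384 kHz
Guard bands = 23 gaps * 4 kHz = 92 kHz
Total = 384 + 92 = 476 kHz

476


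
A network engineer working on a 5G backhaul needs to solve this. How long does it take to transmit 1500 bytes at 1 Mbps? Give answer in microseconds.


Given: packet = 1500 bytes, bandwidth = 1 Mbps
Packet in bits = 1500 * 8 = 12000 bits
Bandwidth = 1 * 10^6 = 1000000 bps
Time = 12000 / 1000000 seconds
Time in us = 12000 * 10^6 / 1000000 = 12000

12000


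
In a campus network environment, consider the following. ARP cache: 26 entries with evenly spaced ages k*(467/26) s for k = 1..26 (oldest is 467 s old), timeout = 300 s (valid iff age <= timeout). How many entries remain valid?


Ages are k * 467/26 s for k = 1..26 (spacing = 17.9615 s).
Entry k is valid iff k * 467/26 <= 300 iff k <= 26 * 300 / 467 = 16.7024
n_valid = floor(16.7024) = 16
(n_stale = 26 - 16 = 10)

16


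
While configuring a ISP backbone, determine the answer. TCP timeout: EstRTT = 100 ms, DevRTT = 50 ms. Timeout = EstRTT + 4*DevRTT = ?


Given: EstRTT = 100 ms, DevRTT = 50 ms
Timeout = EstRTT + 4 * DevRTT
4 * DevRTT = 4 * 50 = 200
Timeout = 100 + 200 = 300 ms

300


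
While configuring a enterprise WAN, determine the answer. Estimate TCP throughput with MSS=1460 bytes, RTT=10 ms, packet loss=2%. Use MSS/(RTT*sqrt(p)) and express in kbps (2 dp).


Given: MSS = 1460 bytes, RTT = 10 ms, loss = 2%
RTT in seconds = 10 / 1000 = 0.01
Loss rate = 2% = 0.02
sqrt(loss) = sqrt(0.02) = 0.141421356237
Throughput (bytes/s) = 1460 / (0.01 * 0.141421356237) = 1032375.9005
Throughput (kbps) = 1032375.9005 * 8 / 1000 = 8259.007204 -> 8259.01 kbps (2 dp)

8259.01


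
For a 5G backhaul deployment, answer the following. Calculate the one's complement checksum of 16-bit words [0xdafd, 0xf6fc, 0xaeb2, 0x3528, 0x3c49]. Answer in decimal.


Given words: [0xdafd, 0xf6fc, 0xaeb2, 0x3528, 0x3c49]
Step 1: Sum all words
Raw sum = 56061 + 63228 + 44722 + 13608 + 15433 = 193052
Step 2: Fold carry: (61980 + 2) = 61982
One's complement = ~61982 & 0xFFFF = 3553

3553


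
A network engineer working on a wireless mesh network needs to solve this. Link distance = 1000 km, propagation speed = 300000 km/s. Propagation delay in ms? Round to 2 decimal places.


Given: distance = 1000 km, speed = 300000 km/s
Delay = distance / speed = 1000 / 300000 seconds
Delay in ms = 1000 * 1000 / 300000
Delay = 3.3333 ms
Rounded to 2 dp = 3.33 ms

3.33


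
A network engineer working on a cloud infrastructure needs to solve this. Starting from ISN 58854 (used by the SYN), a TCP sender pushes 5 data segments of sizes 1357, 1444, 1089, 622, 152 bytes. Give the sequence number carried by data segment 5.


The SYN occupies sequence number ISN = 58854, so the first data byte is ISN + 1 = 58855.
SEQ of data segment i = (ISN + 1) + sum of payload sizes of segments 1..i-1.
Segment 1: SEQ = 58855, payload = 1357 bytes
Segment 2: SEQ = 60212, payload = 1444 bytes
Segment 3: SEQ = 61656, payload = 1089 bytes
Segment 4: SEQ = 62745, payload = 622 bytes
Segment 5: SEQ = 63367, payload = 152 bytes
SEQ of segment 5 = 58855 + 1357 + 1444 + 1089 + 622 = 63367

63367


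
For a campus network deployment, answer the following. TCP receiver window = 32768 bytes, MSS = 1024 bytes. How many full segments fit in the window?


Given: RWND = 32768 bytes, MSS = 1024 bytes
Full segments = floor(RWND / MSS)
Full segments = floor(32768 / 1024)
Full segments = floor(32.0) = 32

32


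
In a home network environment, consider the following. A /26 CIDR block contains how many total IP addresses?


Given: CIDR prefix /26
Host bits = 32 - 26 = 6
Total addresses = 2^6 = 64

64


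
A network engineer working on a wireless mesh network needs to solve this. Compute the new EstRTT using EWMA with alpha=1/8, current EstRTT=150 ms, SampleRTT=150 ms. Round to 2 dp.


Given: EstRTT = 150 ms, SampleRTT = 150 ms, alpha = 1/8
New EstRTT = (1 - alpha) * EstRTT + alpha * SampleRTT
(7/8) * 150 = 131.25
(1/8) * 150 = 18.75
New EstRTT = 131.25 + 18.75 = 150 ms -> 150.00 ms (2 dp)

150.00


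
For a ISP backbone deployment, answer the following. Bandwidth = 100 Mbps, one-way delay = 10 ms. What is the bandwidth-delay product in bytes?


Given: bandwidth = 100 Mbps, delay = 10 ms
BDP in bits = 100 * 10^6 * 10 / 1000
BDP in bits = 1000000
BDP in bytes = 1000000 / 8 = 125000

125000


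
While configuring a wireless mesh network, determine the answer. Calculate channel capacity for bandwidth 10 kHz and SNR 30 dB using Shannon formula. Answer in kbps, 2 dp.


Given: B = 10 kHz, SNR = 30 dB
SNR linear = 10^(30/10) = 1000
1 + SNR = 1001
log2(1001) = 9.9672262588
C = 10 * 1000 * 9.9672262588 = 99672.2626 bps
C = 99.672263 kbps -> 99.67 kbps (2 dp)

99.67


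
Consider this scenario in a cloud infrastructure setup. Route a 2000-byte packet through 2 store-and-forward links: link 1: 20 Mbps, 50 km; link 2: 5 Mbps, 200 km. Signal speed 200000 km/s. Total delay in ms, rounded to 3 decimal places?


Packet = 2000 bytes = 16000 bits. Store-and-forward: sum (t_trans + t_prop) per link.
Link 1: t_trans = 16000/(20*10^6) s = 0.8000 ms; t_prop = 50/200000 s = 0.2500 ms; subtotal = 1.0500 ms
Link 2: t_trans = 16000/(5*10^6) s = 3.2000 ms; t_prop = 200/200000 s = 1.0000 ms; subtotal = 4.2000 ms
End-to-end = 1.0500 + 4.2000 = 5.2500 ms -> 5.250 ms (3 dp)

5.250


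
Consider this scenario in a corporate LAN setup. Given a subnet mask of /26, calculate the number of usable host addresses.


Given: subnet mask /26
Host bits = 32 - 26 = 6
Total addresses = 2^6 = 64
Usable hosts = 64 - 2 (network + broadcast) = 62

62


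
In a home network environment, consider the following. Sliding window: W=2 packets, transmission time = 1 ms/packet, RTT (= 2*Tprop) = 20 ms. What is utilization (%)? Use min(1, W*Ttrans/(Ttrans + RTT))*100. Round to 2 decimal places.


Given: W = 2, Ttrans = 1 ms, RTT = 20 ms (= 2 * Tprop, Tprop = 10 ms)
Cycle time = Ttrans + RTT = 1 + 20 = 21 ms (first packet sent until its ACK returns)
W * Ttrans = 2 * 1 = 2 ms of sending per cycle
W * Ttrans / (Ttrans + RTT) = 2 / 21 = 0.095238
U = min(1, 0.095238) = 0.095238
U% = 9.52%

9.52


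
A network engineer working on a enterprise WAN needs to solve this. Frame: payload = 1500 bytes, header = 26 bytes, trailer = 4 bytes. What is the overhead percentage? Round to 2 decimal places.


Given: payload = 1500 B, header = 26 B, trailer = 4 B
Overhead bytes = header + trailer = 26 + 4 = 30
Total frame = payload + overhead = 1500 + 30 = 1530
Overhead % = 30 / 1530 * 100 = 1.9608% -> 1.96% (2 dp)

1.96


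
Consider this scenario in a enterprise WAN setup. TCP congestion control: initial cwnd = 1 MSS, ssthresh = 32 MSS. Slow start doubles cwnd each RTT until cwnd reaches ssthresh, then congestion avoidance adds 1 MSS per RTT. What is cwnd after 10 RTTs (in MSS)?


RTT 0: cwnd = 1 MSS (initial)
RTT 1: cwnd = 2 MSS (slow start, doubled)
RTT 2: cwnd = 4 MSS (slow start, doubled)
RTT 3: cwnd = 8 MSS (slow start, doubled)
RTT 4: cwnd = 16 MSS (slow start, doubled)
RTT 5: cwnd = 32 MSS (slow start, doubled)
RTT 6: cwnd = 33 MSS (congestion avoidance, +1)
RTT 7: cwnd = 34 MSS (congestion avoidance, +1)
RTT 8: cwnd = 35 MSS (congestion avoidance, +1)
RTT 9: cwnd = 36 MSS (congestion avoidance, +1)
RTT 10: cwnd = 37 MSS (congestion avoidance, +1)

37


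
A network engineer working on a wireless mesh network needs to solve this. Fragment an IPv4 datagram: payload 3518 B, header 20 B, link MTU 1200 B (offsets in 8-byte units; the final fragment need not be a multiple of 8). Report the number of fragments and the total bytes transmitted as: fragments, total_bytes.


Max data per non-final fragment = floor((MTU - header)/8)*8 = floor((1200 - 20)/8)*8 = floor(1180/8)*8 = 1176 B
Final fragment needs no 8-byte alignment: it can carry up to MTU - header = 1180 B
Non-final fragments needed = ceil((payload - 1180) / 1176) = ceil(2338/1176) = ceil(1.9881) = 2
Number of fragments = 2 + 1 = 3
Fragment sizes (data): 2 * 1176 B + 1166 B (last, 1166 <= 1180 OK)
Total bytes sent = payload + n_frags * header = 3518 + 3*20 = 3518 + 60 = 3578 B

3, 3578


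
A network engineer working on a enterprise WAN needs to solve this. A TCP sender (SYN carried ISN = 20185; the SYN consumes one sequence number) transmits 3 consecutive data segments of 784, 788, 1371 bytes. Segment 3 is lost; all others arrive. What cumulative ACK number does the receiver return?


SYN uses sequence number 20185; first data byte = ISN + 1 = 20186.
Segment 1: SEQ = 20186, len = 784 B, covers [20186, 20969]
Segment 2: SEQ = 20970, len = 788 B, covers [20970, 21757]
Segment 3: SEQ = 21758, len = 1371 B, covers [21758, 23128] [LOST]
In-order data received: bytes [20186, 21757] (segments 1..2).
Segment 3 missing -> gap begins at byte 21758.
Cumulative ACK = next expected in-order byte = 20186 + 784 + 788 = 21758

21758


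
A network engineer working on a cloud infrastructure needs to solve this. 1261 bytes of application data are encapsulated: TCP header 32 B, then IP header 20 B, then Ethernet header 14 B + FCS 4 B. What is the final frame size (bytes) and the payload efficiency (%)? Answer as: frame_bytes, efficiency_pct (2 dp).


TCP segment = 1261 + 32 = 1293 B
IP packet = 1293 + 20 = 1313 B
Ethernet frame = 1313 + 14 + 4 = 1331 B
Efficiency = app / frame = 1261 / 1331 = 0.947408 = 94.7408% -> 94.74% (2 dp)

1331, 94.74


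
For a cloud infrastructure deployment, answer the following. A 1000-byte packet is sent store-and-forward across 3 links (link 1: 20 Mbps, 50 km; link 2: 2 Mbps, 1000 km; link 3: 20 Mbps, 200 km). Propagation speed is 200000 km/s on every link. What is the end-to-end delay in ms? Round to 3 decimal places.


Packet = 1000 bytes = 8000 bits. Store-and-forward: sum (t_trans + t_prop) per link.
Link 1: t_trans = 8000/(20*10^6) s = 0.4000 ms; t_prop = 50/200000 s = 0.2500 ms; subtotal = 0.6500 ms
Link 2: t_trans = 8000/(2*10^6) s = 4.0000 ms; t_prop = 1000/200000 s = 5.0000 ms; subtotal = 9.0000 ms
Link 3: t_trans = 8000/(20*10^6) s = 0.4000 ms; t_prop = 200/200000 s = 1.0000 ms; subtotal = 1.4000 ms
End-to-end = 0.6500 + 9.0000 + 1.4000 = 11.0500 ms -> 11.050 ms (3 dp)

11.050


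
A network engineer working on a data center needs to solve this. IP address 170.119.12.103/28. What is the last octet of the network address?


Given: IP = 170.119.12.103, prefix = /28
Subnet mask = 255.255.255.240
Last octet of IP: 103
Last octet of mask: 240
Network last octet = 103 AND 240 = 96

96


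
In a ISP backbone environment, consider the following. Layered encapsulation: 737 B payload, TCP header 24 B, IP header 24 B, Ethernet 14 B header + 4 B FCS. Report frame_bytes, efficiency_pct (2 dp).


TCP segment = 737 + 24 = 761 B
IP packet = 761 + 24 = 785 B
Ethernet frame = 785 + 14 + 4 = 803 B
Efficiency = app / frame = 737 / 803 = 0.917808 = 91.7808% -> 91.78% (2 dp)

803, 91.78


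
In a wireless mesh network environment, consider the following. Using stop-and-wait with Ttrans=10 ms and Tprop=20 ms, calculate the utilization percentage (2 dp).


Given: Ttrans = 10 ms, Tprop = 20 ms
RTT = 2 * Tprop = 2 * 20 = 40 ms
U = Ttrans / (Ttrans + RTT)
U = 10 / (10 + 40)
U = 10 / 50 = 0.2
U% = 20.00%

20.00


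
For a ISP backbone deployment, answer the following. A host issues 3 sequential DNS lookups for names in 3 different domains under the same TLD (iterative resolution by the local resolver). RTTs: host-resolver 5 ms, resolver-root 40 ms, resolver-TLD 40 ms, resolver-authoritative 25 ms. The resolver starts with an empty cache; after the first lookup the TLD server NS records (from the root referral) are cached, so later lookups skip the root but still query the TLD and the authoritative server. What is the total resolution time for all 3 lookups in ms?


Lookup 1 (cold cache): local + root + TLD + auth = 5 + 40 + 40 + 25 = 110 ms
Lookups 2..3 (TLD NS cached -> skip root; new domain -> still ask TLD and auth): local + TLD + auth = 5 + 40 + 25 = 70 ms each
Remaining 2 lookups: 2 * 70 = 140 ms
Total = 110 + 140 = 250 ms

250


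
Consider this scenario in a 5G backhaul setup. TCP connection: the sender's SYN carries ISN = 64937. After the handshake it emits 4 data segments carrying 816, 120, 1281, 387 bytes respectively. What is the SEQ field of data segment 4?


The SYN occupies sequence number ISN = 64937, so the first data byte is ISN + 1 = 64938.
SEQ of data segment i = (ISN + 1) + sum of payload sizes of segments 1..i-1.
Segment 1: SEQ = 64938, payload = 816 bytes
Segment 2: SEQ = 65754, payload = 120 bytes
Segment 3: SEQ = 65874, payload = 1281 bytes
Segment 4: SEQ = 67155, payload = 387 bytes
SEQ of segment 4 = 64938 + 816 + 120 + 1281 = 67155

67155


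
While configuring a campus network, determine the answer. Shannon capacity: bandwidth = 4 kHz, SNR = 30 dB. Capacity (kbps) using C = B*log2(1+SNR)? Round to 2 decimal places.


Given: B = 4 kHz, SNR = 30 dB
SNR linear = 10^(30/10) = 1000
1 + SNR = 1001
log2(1001) = 9.9672262588
C = 4 * 1000 * 9.9672262588 = 39868.9050 bps
C = 39.868905 kbps -> 39.87 kbps (2 dp)

39.87
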